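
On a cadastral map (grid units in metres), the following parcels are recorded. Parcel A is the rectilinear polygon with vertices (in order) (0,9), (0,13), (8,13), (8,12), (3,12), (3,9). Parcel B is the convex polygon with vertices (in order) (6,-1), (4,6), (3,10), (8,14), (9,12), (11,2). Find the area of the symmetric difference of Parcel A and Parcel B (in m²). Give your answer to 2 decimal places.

|Parcel A| = 17, |Parcel B| = 71.5, |Parcel A∩Parcel B| = 1.875.
|Parcel A △ Parcel B| = |Parcel A| + |Parcel B| − 2·|Parcel A∩Parcel B| = 17 + 71.5 − 3.75 = 84.75.

84.75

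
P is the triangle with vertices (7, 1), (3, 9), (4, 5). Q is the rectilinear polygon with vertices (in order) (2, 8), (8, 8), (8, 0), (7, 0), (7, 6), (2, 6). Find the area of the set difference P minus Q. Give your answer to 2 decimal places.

3.00

|P| = 4, |P∩Q| = 1.
|P ∖ Q| = |P| − |P∩Q| = 4 − 1 = 3.00.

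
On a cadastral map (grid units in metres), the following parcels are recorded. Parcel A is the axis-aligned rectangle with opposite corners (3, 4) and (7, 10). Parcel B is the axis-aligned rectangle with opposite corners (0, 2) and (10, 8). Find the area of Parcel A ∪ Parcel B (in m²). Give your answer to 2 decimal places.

By inclusion–exclusion:
Individual areas: |Parcel A| = 24, |Parcel B| = 60.
|Parcel A∩Parcel B|: x∈[3,7], y∈[4,8] → 4·4 = 16.
|Parcel A ∪ Parcel B| = 84 − 16 = 68.00.

68.00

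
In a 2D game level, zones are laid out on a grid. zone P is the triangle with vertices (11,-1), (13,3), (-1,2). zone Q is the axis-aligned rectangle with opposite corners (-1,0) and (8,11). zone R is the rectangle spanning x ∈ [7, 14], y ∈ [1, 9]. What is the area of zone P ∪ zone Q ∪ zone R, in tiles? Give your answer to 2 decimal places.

By inclusion–exclusion:
Individual areas: |zone P| = 27, |zone Q| = 99, |zone R| = 56.
|zone P∩zone Q| = 12.8929.
|zone P∩zone R| = 9.7143.
|zone Q∩zone R|: x∈[7,8], y∈[1,9] → 1·8 = 8.
|zone P∩zone Q∩zone R| = 1.6071.
|zone P ∪ zone Q ∪ zone R| = 182 − 30.6071 + 1.6071 = 153.00.

153.00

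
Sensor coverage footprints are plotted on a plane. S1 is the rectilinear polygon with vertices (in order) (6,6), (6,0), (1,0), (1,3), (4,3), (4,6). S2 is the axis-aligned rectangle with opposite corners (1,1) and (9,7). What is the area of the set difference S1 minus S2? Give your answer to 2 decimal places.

|S1| = 21, |S1∩S2| = 16.
|S1 ∖ S2| = |S1| − |S1∩S2| = 21 − 16 = 5.00.

5.00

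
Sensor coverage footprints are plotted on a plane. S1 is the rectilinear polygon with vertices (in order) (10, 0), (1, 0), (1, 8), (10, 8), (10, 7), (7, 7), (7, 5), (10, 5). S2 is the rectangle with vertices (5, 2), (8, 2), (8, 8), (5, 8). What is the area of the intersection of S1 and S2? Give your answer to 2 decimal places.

16.00

The intersection is the polygon with vertices (8,8), (8,7), (7,7), (7,5), (8,5), (8,2), (5,2), (5,8).
By the shoelace formula its area is 16.00.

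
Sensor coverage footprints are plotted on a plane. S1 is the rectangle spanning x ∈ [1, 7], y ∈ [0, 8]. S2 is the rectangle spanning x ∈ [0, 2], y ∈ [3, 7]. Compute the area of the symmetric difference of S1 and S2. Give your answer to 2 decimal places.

|S1∩S2|: x∈[1,2], y∈[3,7] → 1·4 = 4.
|S1 △ S2| = |S1| + |S2| − 2·|S1∩S2| = 48 + 8 − 8 = 48.00.

48.00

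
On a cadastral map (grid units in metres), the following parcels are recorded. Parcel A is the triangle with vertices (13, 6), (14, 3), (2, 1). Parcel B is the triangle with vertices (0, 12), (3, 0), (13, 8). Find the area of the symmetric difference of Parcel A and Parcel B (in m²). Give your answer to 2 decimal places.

86.88

|Parcel A| = 19, |Parcel B| = 72, |Parcel A∩Parcel B| = 2.0618.
|Parcel A △ Parcel B| = |Parcel A| + |Parcel B| − 2·|Parcel A∩Parcel B| = 19 + 72 − 4.1236 = 86.88.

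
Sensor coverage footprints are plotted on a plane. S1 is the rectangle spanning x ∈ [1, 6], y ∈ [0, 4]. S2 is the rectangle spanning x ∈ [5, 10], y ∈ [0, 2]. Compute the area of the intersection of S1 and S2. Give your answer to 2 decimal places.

|S1∩S2|: x∈[5,6], y∈[0,2] → 1·2 = 2.

2.00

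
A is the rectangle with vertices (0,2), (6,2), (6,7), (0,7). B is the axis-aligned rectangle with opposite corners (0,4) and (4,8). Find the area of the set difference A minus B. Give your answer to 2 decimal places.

|A∩B|: x∈[0,4], y∈[4,7] → 4·3 = 12.
|A| = 30.
|A ∖ B| = |A| − |A∩B| = 30 − 12 = 18.00.

18.00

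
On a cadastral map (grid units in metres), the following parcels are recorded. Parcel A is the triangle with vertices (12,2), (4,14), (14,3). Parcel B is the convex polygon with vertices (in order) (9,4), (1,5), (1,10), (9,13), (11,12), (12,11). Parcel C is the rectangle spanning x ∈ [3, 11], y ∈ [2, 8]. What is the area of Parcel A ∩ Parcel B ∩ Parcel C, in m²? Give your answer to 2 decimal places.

2.77

The intersection is the polygon with vertices (10.311,7.058), (9.652,5.522), (8,8), (9.454,8).
By the shoelace formula its area is 2.77.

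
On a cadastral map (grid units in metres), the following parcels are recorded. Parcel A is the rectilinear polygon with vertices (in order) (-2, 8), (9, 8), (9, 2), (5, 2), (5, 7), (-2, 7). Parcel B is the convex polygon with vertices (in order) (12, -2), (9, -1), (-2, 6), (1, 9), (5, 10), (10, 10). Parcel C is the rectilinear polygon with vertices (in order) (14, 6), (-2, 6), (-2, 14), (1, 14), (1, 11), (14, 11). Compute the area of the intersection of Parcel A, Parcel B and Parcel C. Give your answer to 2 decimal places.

13.50

The intersection is the polygon with vertices (9,6), (5,6), (5,7), (-1,7), (0,8), (9,8).
By the shoelace formula its area is 13.50.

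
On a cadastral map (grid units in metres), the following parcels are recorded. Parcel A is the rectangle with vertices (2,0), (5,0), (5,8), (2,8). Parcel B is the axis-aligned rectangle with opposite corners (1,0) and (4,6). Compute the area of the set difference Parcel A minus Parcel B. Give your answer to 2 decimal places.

|Parcel A∩Parcel B|: x∈[2,4], y∈[0,6] → 2·6 = 12.
|Parcel A| = 24.
|Parcel A ∖ Parcel B| = |Parcel A| − |Parcel A∩Parcel B| = 24 − 12 = 12.00.

12.00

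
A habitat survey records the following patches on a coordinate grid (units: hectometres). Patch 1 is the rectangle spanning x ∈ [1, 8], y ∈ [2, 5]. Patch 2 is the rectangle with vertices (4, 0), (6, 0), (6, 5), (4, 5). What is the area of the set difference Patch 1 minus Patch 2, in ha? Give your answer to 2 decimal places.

15.00

|Patch 1∩Patch 2|: x∈[4,6], y∈[2,5] → 2·3 = 6.
|Patch 1| = 21.
|Patch 1 ∖ Patch 2| = |Patch 1| − |Patch 1∩Patch 2| = 21 − 6 = 15.00.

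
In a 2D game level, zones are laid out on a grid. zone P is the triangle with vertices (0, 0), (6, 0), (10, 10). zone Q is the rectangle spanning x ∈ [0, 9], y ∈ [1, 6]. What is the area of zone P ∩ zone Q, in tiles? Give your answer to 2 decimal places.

The intersection is the polygon with vertices (6.4,1), (1,1), (6,6), (8.4,6).
By the shoelace formula its area is 19.50.

19.50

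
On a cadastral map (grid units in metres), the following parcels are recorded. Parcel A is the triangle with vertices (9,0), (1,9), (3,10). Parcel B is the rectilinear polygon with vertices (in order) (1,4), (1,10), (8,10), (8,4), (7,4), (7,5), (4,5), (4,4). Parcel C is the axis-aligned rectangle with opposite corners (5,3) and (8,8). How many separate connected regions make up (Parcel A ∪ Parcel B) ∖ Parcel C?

(Parcel A ∪ Parcel B) ∖ Parcel C splits into 2 disjoint pieces (area 29.1111, area 1.3).

2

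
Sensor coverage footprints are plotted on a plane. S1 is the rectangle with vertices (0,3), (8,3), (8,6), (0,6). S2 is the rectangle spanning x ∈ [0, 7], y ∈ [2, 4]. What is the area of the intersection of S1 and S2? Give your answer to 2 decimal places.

|S1∩S2|: x∈[0,7], y∈[3,4] → 7·1 = 7.

7.00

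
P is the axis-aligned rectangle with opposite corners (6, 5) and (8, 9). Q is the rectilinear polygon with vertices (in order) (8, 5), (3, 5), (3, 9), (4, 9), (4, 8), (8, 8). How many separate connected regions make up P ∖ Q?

P ∖ Q is a single connected region.

1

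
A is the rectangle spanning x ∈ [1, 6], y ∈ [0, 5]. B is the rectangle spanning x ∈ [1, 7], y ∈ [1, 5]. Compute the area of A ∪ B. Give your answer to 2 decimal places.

29.00

By inclusion–exclusion:
Individual areas: |A| = 25, |B| = 24.
|A∩B|: x∈[1,6], y∈[1,5] → 5·4 = 20.
|A ∪ B| = 49 − 20 = 29.00.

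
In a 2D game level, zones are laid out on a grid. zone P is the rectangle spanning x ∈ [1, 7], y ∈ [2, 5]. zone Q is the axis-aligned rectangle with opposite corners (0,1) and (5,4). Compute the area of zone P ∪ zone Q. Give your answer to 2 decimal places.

By inclusion–exclusion:
Individual areas: |zone P| = 18, |zone Q| = 15.
|zone P∩zone Q|: x∈[1,5], y∈[2,4] → 4·2 = 8.
|zone P ∪ zone Q| = 33 − 8 = 25.00.

25.00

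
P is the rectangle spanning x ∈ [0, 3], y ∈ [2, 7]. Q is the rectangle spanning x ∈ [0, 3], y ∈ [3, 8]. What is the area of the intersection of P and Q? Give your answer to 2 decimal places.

|P∩Q|: x∈[0,3], y∈[3,7] → 3·4 = 12.

12.00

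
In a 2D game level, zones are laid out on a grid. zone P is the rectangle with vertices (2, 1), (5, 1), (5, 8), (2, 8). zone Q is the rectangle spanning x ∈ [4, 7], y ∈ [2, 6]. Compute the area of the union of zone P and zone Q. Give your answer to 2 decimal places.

29.00

By inclusion–exclusion:
Individual areas: |zone P| = 21, |zone Q| = 12.
|zone P∩zone Q|: x∈[4,5], y∈[2,6] → 1·4 = 4.
|zone P ∪ zone Q| = 33 − 4 = 29.00.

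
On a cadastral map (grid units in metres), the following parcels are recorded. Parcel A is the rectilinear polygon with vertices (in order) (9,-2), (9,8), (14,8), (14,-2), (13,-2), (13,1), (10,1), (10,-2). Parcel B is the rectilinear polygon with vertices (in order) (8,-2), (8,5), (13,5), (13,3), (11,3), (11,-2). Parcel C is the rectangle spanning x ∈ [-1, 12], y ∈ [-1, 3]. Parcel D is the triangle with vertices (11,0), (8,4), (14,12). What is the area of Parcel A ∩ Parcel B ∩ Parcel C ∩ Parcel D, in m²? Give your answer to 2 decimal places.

2.96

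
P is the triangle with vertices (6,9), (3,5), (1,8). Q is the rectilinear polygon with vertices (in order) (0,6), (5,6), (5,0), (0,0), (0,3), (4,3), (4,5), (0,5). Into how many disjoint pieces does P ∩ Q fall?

P ∩ Q is a single connected region.

1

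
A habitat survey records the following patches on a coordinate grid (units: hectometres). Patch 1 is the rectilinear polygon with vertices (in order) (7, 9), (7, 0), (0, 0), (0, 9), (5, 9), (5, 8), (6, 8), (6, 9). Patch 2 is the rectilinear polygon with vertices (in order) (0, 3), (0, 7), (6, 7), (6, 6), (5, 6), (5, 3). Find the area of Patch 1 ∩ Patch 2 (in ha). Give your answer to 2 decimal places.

The intersection is the polygon with vertices (0,7), (6,7), (6,6), (5,6), (5,3), (0,3).
By the shoelace formula its area is 21.00.

21.00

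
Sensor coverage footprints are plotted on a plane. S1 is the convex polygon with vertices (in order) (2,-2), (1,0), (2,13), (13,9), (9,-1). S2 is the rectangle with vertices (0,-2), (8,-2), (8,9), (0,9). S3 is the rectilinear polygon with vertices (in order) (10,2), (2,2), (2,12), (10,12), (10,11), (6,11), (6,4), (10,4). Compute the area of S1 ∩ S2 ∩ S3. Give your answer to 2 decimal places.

32.00

The intersection is the polygon with vertices (6,9), (6,4), (8,4), (8,2), (2,2), (2,9).
By the shoelace formula its area is 32.00.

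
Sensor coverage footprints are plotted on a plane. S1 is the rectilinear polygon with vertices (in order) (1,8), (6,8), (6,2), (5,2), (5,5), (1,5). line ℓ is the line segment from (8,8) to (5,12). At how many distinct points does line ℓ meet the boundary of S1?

0

The segment lies entirely outside S1 and never meets its boundary.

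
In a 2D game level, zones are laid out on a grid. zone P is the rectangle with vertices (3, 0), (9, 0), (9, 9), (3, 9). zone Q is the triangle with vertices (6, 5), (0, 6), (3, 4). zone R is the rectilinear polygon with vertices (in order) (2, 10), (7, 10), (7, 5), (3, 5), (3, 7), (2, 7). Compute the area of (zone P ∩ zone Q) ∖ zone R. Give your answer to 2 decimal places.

|zone P ∩ zone Q| = 2.25.
|(zone P ∩ zone Q) ∩ zone R| = 0.75.
|(zone P ∩ zone Q) ∖ zone R| = 2.25 − 0.75 = 1.50.

1.50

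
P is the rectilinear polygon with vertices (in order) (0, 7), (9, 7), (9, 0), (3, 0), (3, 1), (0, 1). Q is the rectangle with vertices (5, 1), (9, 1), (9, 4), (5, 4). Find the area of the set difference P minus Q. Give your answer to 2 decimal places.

48.00

|P| = 60, |P∩Q| = 12.
|P ∖ Q| = |P| − |P∩Q| = 60 − 12 = 48.00.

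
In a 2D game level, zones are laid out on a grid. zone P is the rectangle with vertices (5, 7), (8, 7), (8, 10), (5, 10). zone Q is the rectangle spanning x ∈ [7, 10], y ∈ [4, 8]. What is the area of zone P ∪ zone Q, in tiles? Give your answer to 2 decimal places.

By inclusion–exclusion:
Individual areas: |zone P| = 9, |zone Q| = 12.
|zone P∩zone Q|: x∈[7,8], y∈[7,8] → 1·1 = 1.
|zone P ∪ zone Q| = 21 − 1 = 20.00.

20.00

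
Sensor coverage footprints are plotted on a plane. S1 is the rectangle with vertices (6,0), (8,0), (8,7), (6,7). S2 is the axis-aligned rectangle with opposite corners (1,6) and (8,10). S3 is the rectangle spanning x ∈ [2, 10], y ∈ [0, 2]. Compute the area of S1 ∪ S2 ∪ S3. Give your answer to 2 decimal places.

By inclusion–exclusion:
Individual areas: |S1| = 14, |S2| = 28, |S3| = 16.
|S1∩S2|: x∈[6,8], y∈[6,7] → 2·1 = 2.
|S1∩S3|: x∈[6,8], y∈[0,2] → 2·2 = 4.
|S2∩S3| = 0 (no overlap).
|S1∩S2∩S3| = 0.
|S1 ∪ S2 ∪ S3| = 58 − 6 + 0 = 52.00.

52.00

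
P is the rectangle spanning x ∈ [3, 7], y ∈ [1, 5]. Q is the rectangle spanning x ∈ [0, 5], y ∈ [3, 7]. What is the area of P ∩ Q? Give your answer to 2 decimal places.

|P∩Q|: x∈[3,5], y∈[3,5] → 2·2 = 4.

4.00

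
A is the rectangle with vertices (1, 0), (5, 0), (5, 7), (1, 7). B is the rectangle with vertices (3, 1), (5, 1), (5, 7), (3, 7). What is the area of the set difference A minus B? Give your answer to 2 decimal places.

|A∩B|: x∈[3,5], y∈[1,7] → 2·6 = 12.
|A| = 28.
|A ∖ B| = |A| − |A∩B| = 28 − 12 = 16.00.

16.00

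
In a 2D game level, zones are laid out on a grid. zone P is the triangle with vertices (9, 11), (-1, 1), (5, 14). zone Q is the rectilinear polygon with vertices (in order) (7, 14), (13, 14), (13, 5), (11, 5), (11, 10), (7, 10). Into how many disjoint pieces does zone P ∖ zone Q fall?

1

zone P ∖ zone Q is a single connected region.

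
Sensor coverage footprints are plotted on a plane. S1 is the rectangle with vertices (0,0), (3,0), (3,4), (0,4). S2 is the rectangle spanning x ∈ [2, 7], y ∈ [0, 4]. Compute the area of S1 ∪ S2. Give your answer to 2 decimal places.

28.00

By inclusion–exclusion:
Individual areas: |S1| = 12, |S2| = 20.
|S1∩S2|: x∈[2,3], y∈[0,4] → 1·4 = 4.
|S1 ∪ S2| = 32 − 4 = 28.00.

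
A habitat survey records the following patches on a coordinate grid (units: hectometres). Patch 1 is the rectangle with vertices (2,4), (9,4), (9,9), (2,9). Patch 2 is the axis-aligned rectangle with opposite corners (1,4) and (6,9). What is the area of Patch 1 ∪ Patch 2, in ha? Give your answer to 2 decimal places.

By inclusion–exclusion:
Individual areas: |Patch 1| = 35, |Patch 2| = 25.
|Patch 1∩Patch 2|: x∈[2,6], y∈[4,9] → 4·5 = 20.
|Patch 1 ∪ Patch 2| = 60 − 20 = 40.00.

40.00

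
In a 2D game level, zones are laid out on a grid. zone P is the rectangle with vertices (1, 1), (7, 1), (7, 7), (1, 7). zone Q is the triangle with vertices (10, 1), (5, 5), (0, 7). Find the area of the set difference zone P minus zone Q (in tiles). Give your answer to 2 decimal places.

32.00

|zone P| = 36, |zone P∩zone Q| = 4.
|zone P ∖ zone Q| = |zone P| − |zone P∩zone Q| = 36 − 4 = 32.00.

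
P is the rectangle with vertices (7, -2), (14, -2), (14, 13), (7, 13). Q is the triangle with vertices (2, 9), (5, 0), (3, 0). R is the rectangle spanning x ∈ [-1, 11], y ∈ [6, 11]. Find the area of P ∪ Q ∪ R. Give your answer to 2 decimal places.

By inclusion–exclusion:
Individual areas: |P| = 105, |Q| = 9, |R| = 60.
|P∩Q| = 0.
|P∩R|: x∈[7,11], y∈[6,11] → 4·5 = 20.
|Q∩R| = 1.
|P∩Q∩R| = 0.
|P ∪ Q ∪ R| = 174 − 21 + 0 = 153.00.

153.00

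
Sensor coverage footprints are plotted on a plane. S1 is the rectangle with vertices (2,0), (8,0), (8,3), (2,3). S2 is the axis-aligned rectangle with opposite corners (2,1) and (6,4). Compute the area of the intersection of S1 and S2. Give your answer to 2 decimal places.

8.00

|S1∩S2|: x∈[2,6], y∈[1,3] → 4·2 = 8.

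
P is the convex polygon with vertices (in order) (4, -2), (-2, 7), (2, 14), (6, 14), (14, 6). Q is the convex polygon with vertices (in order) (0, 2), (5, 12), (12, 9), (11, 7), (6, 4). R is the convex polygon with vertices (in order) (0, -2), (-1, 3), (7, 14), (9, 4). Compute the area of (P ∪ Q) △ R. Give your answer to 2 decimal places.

|P ∪ Q| = 144.2278.
|(P ∪ Q) ∩ R| = 65.2132.
|(P ∪ Q) △ R| = 144.2278 + 76.5 − 130.4264 = 90.30.

90.30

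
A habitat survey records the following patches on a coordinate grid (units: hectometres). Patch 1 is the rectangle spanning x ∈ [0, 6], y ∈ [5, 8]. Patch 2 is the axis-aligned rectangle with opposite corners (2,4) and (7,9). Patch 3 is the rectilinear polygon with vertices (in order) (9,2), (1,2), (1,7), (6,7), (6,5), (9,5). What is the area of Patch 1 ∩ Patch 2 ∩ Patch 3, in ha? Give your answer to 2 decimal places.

The intersection is the polygon with vertices (6,5), (2,5), (2,7), (6,7).
By the shoelace formula its area is 8.00.

8.00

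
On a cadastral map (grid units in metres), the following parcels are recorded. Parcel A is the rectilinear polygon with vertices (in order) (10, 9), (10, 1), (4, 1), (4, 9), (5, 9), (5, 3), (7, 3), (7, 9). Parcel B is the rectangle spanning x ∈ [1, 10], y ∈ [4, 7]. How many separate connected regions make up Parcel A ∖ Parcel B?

3

Parcel A ∖ Parcel B splits into 3 disjoint pieces (area 6, area 16, area 2).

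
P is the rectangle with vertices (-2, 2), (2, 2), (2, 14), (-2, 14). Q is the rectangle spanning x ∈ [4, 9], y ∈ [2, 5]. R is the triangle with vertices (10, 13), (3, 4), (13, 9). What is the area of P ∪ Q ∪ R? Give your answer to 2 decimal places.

90.25

By inclusion–exclusion:
Individual areas: |P| = 48, |Q| = 15, |R| = 27.5.
|P∩Q| = 0 (no overlap).
|P∩R| = 0.
|Q∩R| = 0.25.
|P∩Q∩R| = 0.
|P ∪ Q ∪ R| = 90.5 − 0.25 + 0 = 90.25.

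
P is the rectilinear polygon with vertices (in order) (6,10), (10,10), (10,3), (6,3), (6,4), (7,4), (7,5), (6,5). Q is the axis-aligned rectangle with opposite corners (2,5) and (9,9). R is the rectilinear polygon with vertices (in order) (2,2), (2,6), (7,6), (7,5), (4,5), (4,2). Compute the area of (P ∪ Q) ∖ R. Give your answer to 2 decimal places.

38.00

|P ∪ Q| = 43.
|(P ∪ Q) ∩ R| = 5.
|(P ∪ Q) ∖ R| = 43 − 5 = 38.00.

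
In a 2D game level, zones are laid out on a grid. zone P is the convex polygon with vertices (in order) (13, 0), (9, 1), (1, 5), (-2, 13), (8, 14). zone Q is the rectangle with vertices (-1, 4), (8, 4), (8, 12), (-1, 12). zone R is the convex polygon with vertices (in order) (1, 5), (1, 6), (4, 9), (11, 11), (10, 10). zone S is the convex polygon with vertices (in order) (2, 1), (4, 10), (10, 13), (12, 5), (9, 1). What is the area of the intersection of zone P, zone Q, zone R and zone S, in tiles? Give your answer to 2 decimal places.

The intersection is the polygon with vertices (3.155,6.197), (3.714,8.714), (4,9), (8,10.143), (8,8.889).
By the shoelace formula its area is 8.44.

8.44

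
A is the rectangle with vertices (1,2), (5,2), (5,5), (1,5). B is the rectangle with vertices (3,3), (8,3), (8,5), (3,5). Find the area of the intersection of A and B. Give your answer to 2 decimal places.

|A∩B|: x∈[3,5], y∈[3,5] → 2·2 = 4.

4.00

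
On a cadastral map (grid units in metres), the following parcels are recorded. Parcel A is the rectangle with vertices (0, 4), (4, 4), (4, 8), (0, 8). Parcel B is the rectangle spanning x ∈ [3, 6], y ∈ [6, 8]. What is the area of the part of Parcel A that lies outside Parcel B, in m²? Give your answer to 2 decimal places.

14.00

|Parcel A∩Parcel B|: x∈[3,4], y∈[6,8] → 1·2 = 2.
|Parcel A| = 16.
|Parcel A ∖ Parcel B| = |Parcel A| − |Parcel A∩Parcel B| = 16 − 2 = 14.00.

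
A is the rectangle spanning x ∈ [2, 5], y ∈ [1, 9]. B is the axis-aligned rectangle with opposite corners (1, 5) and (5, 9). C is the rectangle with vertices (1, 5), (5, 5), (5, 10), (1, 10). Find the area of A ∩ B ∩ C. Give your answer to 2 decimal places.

12.00

The intersection is the polygon with vertices (2,5), (2,9), (5,9), (5,5).
By the shoelace formula its area is 12.00.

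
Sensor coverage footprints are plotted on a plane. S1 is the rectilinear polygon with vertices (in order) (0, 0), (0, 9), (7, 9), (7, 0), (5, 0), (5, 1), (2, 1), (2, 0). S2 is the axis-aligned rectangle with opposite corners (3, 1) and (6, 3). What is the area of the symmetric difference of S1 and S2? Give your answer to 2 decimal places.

|S1| = 60, |S2| = 6, |S1∩S2| = 6.
|S1 △ S2| = |S1| + |S2| − 2·|S1∩S2| = 60 + 6 − 12 = 54.00.

54.00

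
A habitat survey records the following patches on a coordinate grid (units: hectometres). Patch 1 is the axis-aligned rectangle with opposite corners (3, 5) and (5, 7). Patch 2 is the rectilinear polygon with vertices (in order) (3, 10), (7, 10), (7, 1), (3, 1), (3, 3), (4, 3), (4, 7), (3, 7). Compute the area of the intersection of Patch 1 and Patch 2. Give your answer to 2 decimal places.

2.00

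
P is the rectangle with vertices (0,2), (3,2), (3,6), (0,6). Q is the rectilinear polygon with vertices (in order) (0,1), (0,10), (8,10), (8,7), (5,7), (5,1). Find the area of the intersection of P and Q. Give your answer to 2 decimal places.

12.00

The intersection is the polygon with vertices (3,6), (3,2), (0,2), (0,6).
By the shoelace formula its area is 12.00.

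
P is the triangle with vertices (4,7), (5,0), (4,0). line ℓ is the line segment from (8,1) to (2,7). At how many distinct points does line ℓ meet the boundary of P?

2

The segment meets the boundary at (4,5), (4.333,4.667).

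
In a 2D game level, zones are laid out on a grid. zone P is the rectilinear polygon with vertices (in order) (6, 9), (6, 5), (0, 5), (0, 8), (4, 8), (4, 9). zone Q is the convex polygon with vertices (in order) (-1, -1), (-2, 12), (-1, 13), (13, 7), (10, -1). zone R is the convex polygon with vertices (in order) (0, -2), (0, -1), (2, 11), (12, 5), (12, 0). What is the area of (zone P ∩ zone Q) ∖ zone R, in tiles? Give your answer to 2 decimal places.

3.88

|zone P ∩ zone Q| = 20.
|(zone P ∩ zone Q) ∩ zone R| = 16.1167.
|(zone P ∩ zone Q) ∖ zone R| = 20 − 16.1167 = 3.88.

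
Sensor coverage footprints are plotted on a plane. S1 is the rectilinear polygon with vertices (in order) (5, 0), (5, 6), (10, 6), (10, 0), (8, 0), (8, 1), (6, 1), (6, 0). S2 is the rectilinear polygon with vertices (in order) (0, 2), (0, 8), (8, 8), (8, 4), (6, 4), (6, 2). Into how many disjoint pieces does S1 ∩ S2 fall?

1

S1 ∩ S2 is a single connected region.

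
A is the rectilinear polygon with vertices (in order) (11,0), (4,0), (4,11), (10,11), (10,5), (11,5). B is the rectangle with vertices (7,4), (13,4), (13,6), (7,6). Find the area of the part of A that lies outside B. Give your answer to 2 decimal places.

64.00

|A| = 71, |A∩B| = 7.
|A ∖ B| = |A| − |A∩B| = 71 − 7 = 64.00.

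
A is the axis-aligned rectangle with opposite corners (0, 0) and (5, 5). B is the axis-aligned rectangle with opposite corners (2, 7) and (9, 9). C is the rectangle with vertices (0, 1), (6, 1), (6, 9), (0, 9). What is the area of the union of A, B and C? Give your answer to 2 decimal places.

59.00

By inclusion–exclusion:
Individual areas: |A| = 25, |B| = 14, |C| = 48.
|A∩B| = 0 (no overlap).
|A∩C|: x∈[0,5], y∈[1,5] → 5·4 = 20.
|B∩C|: x∈[2,6], y∈[7,9] → 4·2 = 8.
|A∩B∩C| = 0.
|A ∪ B ∪ C| = 87 − 28 + 0 = 59.00.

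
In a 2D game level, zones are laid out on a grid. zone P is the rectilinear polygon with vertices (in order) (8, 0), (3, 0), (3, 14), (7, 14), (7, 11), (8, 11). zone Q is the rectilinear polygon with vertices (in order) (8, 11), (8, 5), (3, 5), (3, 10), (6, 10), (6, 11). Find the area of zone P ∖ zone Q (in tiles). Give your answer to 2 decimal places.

40.00

|zone P| = 67, |zone P∩zone Q| = 27.
|zone P ∖ zone Q| = |zone P| − |zone P∩zone Q| = 67 − 27 = 40.00.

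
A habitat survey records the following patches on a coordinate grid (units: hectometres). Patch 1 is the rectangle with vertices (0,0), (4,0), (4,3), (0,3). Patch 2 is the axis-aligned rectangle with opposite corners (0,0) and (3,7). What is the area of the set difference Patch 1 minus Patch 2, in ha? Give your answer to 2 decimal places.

3.00

|Patch 1∩Patch 2|: x∈[0,3], y∈[0,3] → 3·3 = 9.
|Patch 1| = 12.
|Patch 1 ∖ Patch 2| = |Patch 1| − |Patch 1∩Patch 2| = 12 − 9 = 3.00.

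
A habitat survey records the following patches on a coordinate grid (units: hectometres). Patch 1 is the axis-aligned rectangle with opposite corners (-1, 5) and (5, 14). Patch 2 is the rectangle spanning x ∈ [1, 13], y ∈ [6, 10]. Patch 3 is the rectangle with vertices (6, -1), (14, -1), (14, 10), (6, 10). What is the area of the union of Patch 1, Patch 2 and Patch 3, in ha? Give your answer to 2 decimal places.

146.00

By inclusion–exclusion:
Individual areas: |Patch 1| = 54, |Patch 2| = 48, |Patch 3| = 88.
|Patch 1∩Patch 2|: x∈[1,5], y∈[6,10] → 4·4 = 16.
|Patch 1∩Patch 3| = 0 (no overlap).
|Patch 2∩Patch 3|: x∈[6,13], y∈[6,10] → 7·4 = 28.
|Patch 1∩Patch 2∩Patch 3| = 0.
|Patch 1 ∪ Patch 2 ∪ Patch 3| = 190 − 44 + 0 = 146.00.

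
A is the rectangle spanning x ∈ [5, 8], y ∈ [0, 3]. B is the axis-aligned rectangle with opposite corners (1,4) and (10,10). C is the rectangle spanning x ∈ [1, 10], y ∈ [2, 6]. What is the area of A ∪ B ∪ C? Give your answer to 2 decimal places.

By inclusion–exclusion:
Individual areas: |A| = 9, |B| = 54, |C| = 36.
|A∩B| = 0 (no overlap).
|A∩C|: x∈[5,8], y∈[2,3] → 3·1 = 3.
|B∩C|: x∈[1,10], y∈[4,6] → 9·2 = 18.
|A∩B∩C| = 0.
|A ∪ B ∪ C| = 99 − 21 + 0 = 78.00.

78.00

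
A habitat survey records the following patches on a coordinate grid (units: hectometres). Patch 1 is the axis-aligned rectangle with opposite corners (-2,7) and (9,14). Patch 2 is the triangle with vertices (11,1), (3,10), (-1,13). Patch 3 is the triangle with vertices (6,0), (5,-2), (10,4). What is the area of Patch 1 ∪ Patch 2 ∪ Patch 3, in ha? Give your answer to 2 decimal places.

80.98

By inclusion–exclusion:
Individual areas: |Patch 1| = 77, |Patch 2| = 6, |Patch 3| = 2.
|Patch 1∩Patch 2| = 4.
|Patch 1∩Patch 3| = 0.
|Patch 2∩Patch 3| = 0.0198.
|Patch 1∩Patch 2∩Patch 3| = 0.
|Patch 1 ∪ Patch 2 ∪ Patch 3| = 85 − 4.0198 + 0 = 80.98.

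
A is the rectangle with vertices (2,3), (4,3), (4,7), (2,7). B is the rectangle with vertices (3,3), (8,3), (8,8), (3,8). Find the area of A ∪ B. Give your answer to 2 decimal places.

By inclusion–exclusion:
Individual areas: |A| = 8, |B| = 25.
|A∩B|: x∈[3,4], y∈[3,7] → 1·4 = 4.
|A ∪ B| = 33 − 4 = 29.00.

29.00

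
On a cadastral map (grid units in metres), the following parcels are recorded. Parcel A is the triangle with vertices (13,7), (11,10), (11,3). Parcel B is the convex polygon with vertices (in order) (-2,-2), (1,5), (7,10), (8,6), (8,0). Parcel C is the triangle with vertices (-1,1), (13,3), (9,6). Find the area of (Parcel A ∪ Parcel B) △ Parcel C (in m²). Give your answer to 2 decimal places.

|Parcel A ∪ Parcel B| = 74.5.
|(Parcel A ∪ Parcel B) ∩ Parcel C| = 14.8536.
|(Parcel A ∪ Parcel B) △ Parcel C| = 74.5 + 25 − 29.7072 = 69.79.

69.79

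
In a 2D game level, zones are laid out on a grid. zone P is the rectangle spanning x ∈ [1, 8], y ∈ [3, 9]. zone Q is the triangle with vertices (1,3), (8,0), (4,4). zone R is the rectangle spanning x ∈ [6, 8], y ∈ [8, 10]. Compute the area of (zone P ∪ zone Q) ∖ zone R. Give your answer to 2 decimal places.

46.00

|zone P ∪ zone Q| = 48.
|(zone P ∪ zone Q) ∩ zone R| = 2.
|(zone P ∪ zone Q) ∖ zone R| = 48 − 2 = 46.00.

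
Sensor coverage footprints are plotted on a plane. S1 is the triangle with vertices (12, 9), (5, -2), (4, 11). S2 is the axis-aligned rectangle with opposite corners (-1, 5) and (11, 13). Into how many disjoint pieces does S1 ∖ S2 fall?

2

S1 ∖ S2 splits into 2 disjoint pieces (area 0.9107, area 17.4755).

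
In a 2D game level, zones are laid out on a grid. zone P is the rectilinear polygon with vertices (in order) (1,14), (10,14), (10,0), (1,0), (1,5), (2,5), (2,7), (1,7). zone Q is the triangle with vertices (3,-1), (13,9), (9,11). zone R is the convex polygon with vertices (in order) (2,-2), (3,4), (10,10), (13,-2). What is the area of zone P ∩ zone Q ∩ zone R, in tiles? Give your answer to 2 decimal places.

The intersection is the polygon with vertices (4,0), (3.5,0), (7.375,7.75), (10,10), (10,6).
By the shoelace formula its area is 20.31.

20.31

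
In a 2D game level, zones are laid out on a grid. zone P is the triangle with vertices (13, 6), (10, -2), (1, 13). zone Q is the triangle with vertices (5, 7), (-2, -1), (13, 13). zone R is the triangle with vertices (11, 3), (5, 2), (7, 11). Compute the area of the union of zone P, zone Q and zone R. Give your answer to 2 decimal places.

By inclusion–exclusion:
Individual areas: |zone P| = 58.5, |zone Q| = 11, |zone R| = 26.
|zone P∩zone Q| = 3.6015.
|zone P∩zone R| = 21.3859.
|zone Q∩zone R| = 2.0562.
|zone P∩zone Q∩zone R| = 2.0235.
|zone P ∪ zone Q ∪ zone R| = 95.5 − 27.0436 + 2.0235 = 70.48.

70.48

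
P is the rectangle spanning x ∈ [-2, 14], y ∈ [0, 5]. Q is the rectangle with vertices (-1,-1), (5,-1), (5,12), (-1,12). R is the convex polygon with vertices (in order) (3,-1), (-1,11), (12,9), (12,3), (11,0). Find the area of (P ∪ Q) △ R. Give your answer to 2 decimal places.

83.54

|P ∪ Q| = 128.
|(P ∪ Q) ∩ R| = 78.4808.
|(P ∪ Q) △ R| = 128 + 112.5 − 156.9615 = 83.54.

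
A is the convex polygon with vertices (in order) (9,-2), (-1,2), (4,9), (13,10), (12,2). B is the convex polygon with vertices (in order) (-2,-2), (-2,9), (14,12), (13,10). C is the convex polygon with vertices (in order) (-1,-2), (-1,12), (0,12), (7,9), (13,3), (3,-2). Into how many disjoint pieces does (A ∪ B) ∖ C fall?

3

(A ∪ B) ∖ C splits into 3 disjoint pieces (area 10.6937, area 31.9952, area 10.2667).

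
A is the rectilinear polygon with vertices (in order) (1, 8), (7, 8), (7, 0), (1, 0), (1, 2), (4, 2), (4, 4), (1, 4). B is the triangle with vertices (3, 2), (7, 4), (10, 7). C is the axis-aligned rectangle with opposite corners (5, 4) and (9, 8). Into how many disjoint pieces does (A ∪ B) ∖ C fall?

2

(A ∪ B) ∖ C splits into 2 disjoint pieces (area 0.1429, area 34.1071).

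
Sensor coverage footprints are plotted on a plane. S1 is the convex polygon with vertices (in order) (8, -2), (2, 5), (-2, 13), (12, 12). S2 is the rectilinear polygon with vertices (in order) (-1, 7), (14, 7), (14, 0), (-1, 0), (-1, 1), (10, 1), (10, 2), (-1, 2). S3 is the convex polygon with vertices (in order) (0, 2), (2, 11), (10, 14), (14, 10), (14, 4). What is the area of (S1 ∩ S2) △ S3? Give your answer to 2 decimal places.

95.24

|S1 ∩ S2| = 39.2857.
|(S1 ∩ S2) ∩ S3| = 31.525.
|(S1 ∩ S2) △ S3| = 39.2857 + 119 − 63.0499 = 95.24.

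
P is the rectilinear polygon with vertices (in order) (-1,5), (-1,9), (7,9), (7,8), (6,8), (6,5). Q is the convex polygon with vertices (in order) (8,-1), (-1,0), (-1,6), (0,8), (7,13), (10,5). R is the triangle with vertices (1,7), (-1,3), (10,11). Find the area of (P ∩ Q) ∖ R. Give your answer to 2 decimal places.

15.82

|P ∩ Q| = 26.3.
|(P ∩ Q) ∩ R| = 10.4773.
|(P ∩ Q) ∖ R| = 26.3 − 10.4773 = 15.82.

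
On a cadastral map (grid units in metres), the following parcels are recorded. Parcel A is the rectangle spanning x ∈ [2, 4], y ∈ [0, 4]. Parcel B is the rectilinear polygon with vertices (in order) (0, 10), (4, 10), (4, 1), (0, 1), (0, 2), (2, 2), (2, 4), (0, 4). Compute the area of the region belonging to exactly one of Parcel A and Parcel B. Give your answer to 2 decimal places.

28.00

|Parcel A| = 8, |Parcel B| = 32, |Parcel A∩Parcel B| = 6.
|Parcel A △ Parcel B| = |Parcel A| + |Parcel B| − 2·|Parcel A∩Parcel B| = 8 + 32 − 12 = 28.00.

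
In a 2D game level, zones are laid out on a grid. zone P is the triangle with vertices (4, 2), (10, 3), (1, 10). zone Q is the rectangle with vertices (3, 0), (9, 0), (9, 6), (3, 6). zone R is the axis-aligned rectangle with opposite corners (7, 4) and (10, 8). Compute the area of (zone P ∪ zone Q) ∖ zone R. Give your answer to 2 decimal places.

|zone P ∪ zone Q| = 44.0913.
|(zone P ∪ zone Q) ∩ zone R| = 4.
|(zone P ∪ zone Q) ∖ zone R| = 44.0913 − 4 = 40.09.

40.09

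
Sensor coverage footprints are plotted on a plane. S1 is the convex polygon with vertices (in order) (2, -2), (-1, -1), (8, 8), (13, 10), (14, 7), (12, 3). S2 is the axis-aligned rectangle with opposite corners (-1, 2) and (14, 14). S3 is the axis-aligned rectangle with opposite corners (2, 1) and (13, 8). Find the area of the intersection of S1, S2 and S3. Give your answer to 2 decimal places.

45.00

The intersection is the polygon with vertices (12,3), (10,2), (2,2), (8,8), (13,8), (13,5).
By the shoelace formula its area is 45.00.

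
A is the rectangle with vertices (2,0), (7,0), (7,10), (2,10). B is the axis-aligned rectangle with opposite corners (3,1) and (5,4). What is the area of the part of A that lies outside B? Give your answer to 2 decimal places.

|A∩B|: x∈[3,5], y∈[1,4] → 2·3 = 6.
|A| = 50.
|A ∖ B| = |A| − |A∩B| = 50 − 6 = 44.00.

44.00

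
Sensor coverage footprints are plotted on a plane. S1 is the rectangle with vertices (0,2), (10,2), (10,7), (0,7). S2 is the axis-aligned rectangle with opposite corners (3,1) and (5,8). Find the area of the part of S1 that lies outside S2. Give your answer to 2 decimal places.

40.00

|S1∩S2|: x∈[3,5], y∈[2,7] → 2·5 = 10.
|S1| = 50.
|S1 ∖ S2| = |S1| − |S1∩S2| = 50 − 10 = 40.00.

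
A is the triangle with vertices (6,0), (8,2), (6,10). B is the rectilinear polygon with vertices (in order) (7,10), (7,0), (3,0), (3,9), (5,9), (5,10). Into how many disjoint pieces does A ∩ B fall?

1

A ∩ B is a single connected region.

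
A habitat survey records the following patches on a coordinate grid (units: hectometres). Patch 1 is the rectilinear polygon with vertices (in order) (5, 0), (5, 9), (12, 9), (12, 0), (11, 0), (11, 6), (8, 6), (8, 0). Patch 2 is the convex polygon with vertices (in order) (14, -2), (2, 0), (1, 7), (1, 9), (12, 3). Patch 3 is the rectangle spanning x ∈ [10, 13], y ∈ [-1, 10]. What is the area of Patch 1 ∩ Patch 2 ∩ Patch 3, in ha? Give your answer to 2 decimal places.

3.27

The intersection is the polygon with vertices (11,0), (11,3.546), (12,3), (12,0).
By the shoelace formula its area is 3.27.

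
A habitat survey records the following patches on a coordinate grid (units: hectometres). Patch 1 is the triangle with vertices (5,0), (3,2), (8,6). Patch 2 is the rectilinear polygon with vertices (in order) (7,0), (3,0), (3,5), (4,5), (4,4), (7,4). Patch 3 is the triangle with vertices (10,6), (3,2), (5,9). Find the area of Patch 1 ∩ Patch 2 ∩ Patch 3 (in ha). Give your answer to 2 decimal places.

1.00

The intersection is the polygon with vertices (5.5,4), (6.5,4), (3,2).
By the shoelace formula its area is 1.00.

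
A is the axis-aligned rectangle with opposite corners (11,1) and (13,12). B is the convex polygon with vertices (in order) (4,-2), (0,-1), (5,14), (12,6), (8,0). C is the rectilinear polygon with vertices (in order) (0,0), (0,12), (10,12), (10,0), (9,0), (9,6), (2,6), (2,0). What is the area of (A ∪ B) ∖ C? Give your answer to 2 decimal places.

79.30

|A ∪ B| = 121.1786.
|(A ∪ B) ∩ C| = 41.881.
|(A ∪ B) ∖ C| = 121.1786 − 41.881 = 79.30.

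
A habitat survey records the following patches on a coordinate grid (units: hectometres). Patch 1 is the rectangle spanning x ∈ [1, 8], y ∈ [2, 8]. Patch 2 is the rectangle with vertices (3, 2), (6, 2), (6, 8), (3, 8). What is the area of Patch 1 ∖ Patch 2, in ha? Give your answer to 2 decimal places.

24.00

|Patch 1∩Patch 2|: x∈[3,6], y∈[2,8] → 3·6 = 18.
|Patch 1| = 42.
|Patch 1 ∖ Patch 2| = |Patch 1| − |Patch 1∩Patch 2| = 42 − 18 = 24.00.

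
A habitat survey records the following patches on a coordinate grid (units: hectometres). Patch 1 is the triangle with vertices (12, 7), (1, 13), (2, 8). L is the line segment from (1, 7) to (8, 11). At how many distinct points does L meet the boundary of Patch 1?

2

The segment meets the boundary at (6.372,10.07), (2.638,7.936).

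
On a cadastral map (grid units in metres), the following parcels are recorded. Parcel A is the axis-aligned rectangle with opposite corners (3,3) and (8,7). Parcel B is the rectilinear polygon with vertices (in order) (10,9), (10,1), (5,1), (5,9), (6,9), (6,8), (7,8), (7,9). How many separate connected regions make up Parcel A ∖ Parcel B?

Parcel A ∖ Parcel B is a single connected region.

1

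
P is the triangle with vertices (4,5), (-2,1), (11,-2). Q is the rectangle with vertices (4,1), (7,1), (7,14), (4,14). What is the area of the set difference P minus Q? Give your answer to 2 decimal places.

27.50

|P| = 35, |P∩Q| = 7.5.
|P ∖ Q| = |P| − |P∩Q| = 35 − 7.5 = 27.50.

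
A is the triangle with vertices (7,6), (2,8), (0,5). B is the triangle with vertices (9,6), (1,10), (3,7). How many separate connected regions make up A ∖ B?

1

A ∖ B is a single connected region.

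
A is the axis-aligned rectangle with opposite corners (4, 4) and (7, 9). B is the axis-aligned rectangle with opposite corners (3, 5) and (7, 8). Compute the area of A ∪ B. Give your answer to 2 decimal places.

18.00

By inclusion–exclusion:
Individual areas: |A| = 15, |B| = 12.
|A∩B|: x∈[4,7], y∈[5,8] → 3·3 = 9.
|A ∪ B| = 27 − 9 = 18.00.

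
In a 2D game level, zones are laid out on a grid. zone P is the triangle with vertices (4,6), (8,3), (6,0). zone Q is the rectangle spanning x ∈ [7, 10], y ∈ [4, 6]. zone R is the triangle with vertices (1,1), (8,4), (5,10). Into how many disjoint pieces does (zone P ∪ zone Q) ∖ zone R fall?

(zone P ∪ zone Q) ∖ zone R splits into 2 disjoint pieces (area 5.1591, area 5).

2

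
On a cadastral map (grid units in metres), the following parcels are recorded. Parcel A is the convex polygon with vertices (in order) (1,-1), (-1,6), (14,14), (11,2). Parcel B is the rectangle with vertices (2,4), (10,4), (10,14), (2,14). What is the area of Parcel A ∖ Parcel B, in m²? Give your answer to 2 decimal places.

|Parcel A| = 116, |Parcel A∩Parcel B| = 45.8667.
|Parcel A ∖ Parcel B| = |Parcel A| − |Parcel A∩Parcel B| = 116 − 45.8667 = 70.13.

70.13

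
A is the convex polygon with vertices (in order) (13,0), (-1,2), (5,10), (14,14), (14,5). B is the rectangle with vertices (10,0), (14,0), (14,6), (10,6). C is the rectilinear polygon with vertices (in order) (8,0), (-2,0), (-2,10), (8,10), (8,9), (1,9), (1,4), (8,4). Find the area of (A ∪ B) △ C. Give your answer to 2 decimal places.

|A ∪ B| = 130.6429.
|(A ∪ B) ∩ C| = 25.8274.
|(A ∪ B) △ C| = 130.6429 + 65 − 51.6548 = 143.99.

143.99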